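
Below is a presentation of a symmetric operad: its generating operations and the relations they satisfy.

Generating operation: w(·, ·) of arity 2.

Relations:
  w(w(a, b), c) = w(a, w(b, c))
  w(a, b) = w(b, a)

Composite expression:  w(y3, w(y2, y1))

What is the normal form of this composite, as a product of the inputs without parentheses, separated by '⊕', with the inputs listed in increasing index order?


Key point: w commutes, so take the y-inputs in any fixed order.
w(y2, y1) reduces to y2 ⊕ y1
w(y3, w(y2, y1)) reduces to y3 ⊕ y2 ⊕ y1
the factors in increasing index order: y1 ⊕ y2 ⊕ y3

y1 ⊕ y2 ⊕ y3


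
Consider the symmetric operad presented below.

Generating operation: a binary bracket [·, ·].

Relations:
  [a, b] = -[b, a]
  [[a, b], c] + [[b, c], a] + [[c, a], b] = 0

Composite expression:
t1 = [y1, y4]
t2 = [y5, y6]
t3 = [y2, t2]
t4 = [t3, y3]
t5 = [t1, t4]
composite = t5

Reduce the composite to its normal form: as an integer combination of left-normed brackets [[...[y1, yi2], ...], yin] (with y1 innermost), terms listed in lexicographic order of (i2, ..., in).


[[[[[y1, y4], y2], y5], y6], y3] - [[[[[y1, y4], y2], y6], y5], y3] - [[[[[y1, y4], y3], y2], y5], y6] + [[[[[y1, y4], y3], y2], y6], y5] + [[[[[y1, y4], y3], y5], y6], y2] - [[[[[y1, y4], y3], y6], y5], y2] - [[[[[y1, y4], y5], y6], y2], y3] + [[[[[y1, y4], y6], y5], y2], y3]

A multilinear Lie element is pinned by y1-initial words (y1 innermost).
Composite bracket: [[y1, y4], [[y2, [y5, y6]], y3]]
Applying ab - ba throughout gives 32 signed words (2^5 = 32).
Collect the words opening with y1:
  the word y1y4y2y5y6y3 carries sign +1 and contributes +[[[[[y1, y4], y2], y5], y6], y3]
  the word y1y4y2y6y5y3 carries sign -1 and contributes -[[[[[y1, y4], y2], y6], y5], y3]
  the word y1y4y3y2y5y6 carries sign -1 and contributes -[[[[[y1, y4], y3], y2], y5], y6]
  the word y1y4y3y2y6y5 carries sign +1 and contributes +[[[[[y1, y4], y3], y2], y6], y5]
  the word y1y4y3y5y6y2 carries sign +1 and contributes +[[[[[y1, y4], y3], y5], y6], y2]
  the word y1y4y3y6y5y2 carries sign -1 and contributes -[[[[[y1, y4], y3], y6], y5], y2]
  the word y1y4y5y6y2y3 carries sign -1 and contributes -[[[[[y1, y4], y5], y6], y2], y3]
  the word y1y4y6y5y2y3 carries sign +1 and contributes +[[[[[y1, y4], y6], y5], y2], y3]


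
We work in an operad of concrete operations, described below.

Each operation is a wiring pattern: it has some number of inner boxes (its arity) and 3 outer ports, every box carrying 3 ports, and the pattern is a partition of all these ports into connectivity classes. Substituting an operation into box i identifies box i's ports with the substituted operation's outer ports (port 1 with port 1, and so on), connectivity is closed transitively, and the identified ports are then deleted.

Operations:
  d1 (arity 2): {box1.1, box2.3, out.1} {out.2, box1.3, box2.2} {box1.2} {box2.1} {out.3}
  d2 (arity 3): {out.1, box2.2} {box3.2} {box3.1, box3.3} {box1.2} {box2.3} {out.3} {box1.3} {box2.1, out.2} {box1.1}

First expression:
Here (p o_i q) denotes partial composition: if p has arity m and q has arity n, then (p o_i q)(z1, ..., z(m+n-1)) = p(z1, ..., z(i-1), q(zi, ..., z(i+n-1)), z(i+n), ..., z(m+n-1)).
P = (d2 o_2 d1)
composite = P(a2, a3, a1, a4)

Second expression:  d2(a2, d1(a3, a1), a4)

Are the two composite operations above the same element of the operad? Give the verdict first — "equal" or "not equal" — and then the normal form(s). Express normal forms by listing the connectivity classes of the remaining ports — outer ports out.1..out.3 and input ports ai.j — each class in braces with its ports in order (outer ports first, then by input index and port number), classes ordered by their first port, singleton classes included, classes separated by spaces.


The first expression, normalized: {out.1, a1.2, a3.3} {out.2, a1.3, a3.1} {out.3} {a1.1} {a2.1} {a2.2} {a2.3} {a3.2} {a4.1, a4.3} {a4.2}
The second expression, normalized: {out.1, a1.2, a3.3} {out.2, a1.3, a3.1} {out.3} {a1.1} {a2.1} {a2.2} {a2.3} {a3.2} {a4.1, a4.3} {a4.2}
The normal forms match — equal.

equal; both compose to {out.1, a1.2, a3.3} {out.2, a1.3, a3.1} {out.3} {a1.1} {a2.1} {a2.2} {a2.3} {a3.2} {a4.1, a4.3} {a4.2}


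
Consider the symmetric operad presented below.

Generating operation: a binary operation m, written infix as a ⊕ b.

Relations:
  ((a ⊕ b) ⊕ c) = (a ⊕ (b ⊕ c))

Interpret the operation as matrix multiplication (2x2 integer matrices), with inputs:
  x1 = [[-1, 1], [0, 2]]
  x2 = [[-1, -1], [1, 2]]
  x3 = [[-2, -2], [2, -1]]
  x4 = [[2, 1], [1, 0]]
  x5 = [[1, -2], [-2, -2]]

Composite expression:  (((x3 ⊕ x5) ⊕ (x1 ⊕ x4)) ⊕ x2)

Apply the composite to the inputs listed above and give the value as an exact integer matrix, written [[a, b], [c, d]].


[[-16, -18], [4, 0]]

(x3 ⊕ x5) = [[2, 8], [4, -2]]
(x1 ⊕ x4) = [[-1, -1], [2, 0]]
((x3 ⊕ x5) ⊕ (x1 ⊕ x4)) = [[14, -2], [-8, -4]]
(((x3 ⊕ x5) ⊕ (x1 ⊕ x4)) ⊕ x2) = [[-16, -18], [4, 0]]


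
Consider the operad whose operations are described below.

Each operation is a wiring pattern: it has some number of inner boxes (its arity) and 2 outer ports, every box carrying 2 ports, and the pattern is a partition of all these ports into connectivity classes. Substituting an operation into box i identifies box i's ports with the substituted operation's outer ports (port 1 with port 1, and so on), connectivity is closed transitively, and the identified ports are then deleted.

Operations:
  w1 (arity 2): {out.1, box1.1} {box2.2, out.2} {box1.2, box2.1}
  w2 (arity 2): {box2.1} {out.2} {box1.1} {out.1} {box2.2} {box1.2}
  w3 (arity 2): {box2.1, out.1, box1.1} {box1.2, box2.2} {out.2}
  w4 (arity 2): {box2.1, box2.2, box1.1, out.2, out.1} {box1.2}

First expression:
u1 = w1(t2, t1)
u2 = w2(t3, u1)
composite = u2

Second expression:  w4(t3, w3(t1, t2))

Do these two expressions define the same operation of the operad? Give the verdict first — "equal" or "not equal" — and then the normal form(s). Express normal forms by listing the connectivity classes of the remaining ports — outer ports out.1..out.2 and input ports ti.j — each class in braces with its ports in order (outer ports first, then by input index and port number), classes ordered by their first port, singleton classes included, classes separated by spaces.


not equal: they reduce to {out.1} {out.2} {t1.1, t2.2} {t1.2} {t2.1} {t3.1} {t3.2} and {out.1, out.2, t1.1, t2.1, t3.1} {t1.2, t2.2} {t3.2}

The first expression reduces to {out.1} {out.2} {t1.1, t2.2} {t1.2} {t2.1} {t3.1} {t3.2}
The second expression reduces to {out.1, out.2, t1.1, t2.1, t3.1} {t1.2, t2.2} {t3.2}
No match — not equal.


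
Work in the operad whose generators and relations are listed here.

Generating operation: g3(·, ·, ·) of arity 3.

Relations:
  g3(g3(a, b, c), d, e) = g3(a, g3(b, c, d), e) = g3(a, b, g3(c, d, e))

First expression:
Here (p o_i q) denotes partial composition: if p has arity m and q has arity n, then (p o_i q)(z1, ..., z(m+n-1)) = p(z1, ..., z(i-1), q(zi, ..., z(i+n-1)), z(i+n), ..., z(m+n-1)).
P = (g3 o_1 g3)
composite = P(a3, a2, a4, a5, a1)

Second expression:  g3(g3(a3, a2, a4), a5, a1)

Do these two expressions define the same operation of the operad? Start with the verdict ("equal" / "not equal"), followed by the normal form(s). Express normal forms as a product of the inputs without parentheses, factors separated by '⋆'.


equal: each reduces to a3 ⋆ a2 ⋆ a4 ⋆ a5 ⋆ a1


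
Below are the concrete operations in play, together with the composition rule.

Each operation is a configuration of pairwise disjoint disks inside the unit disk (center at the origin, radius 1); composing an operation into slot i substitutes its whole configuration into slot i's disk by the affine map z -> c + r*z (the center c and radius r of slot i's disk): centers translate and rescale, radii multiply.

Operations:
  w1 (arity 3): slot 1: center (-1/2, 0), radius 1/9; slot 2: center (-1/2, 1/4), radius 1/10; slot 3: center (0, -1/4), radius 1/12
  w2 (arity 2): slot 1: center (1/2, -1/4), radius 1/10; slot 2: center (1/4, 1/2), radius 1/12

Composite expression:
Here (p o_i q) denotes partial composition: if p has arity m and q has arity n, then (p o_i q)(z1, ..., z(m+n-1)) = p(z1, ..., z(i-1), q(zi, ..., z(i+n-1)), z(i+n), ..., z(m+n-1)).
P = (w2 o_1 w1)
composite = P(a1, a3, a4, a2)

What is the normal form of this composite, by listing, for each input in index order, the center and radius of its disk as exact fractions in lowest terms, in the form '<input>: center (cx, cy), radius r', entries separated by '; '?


Below w2, radii multiply path by path; the a-disk centers shift.
a1: after 2 affine steps, its disk has center (9/20, -1/4), radius 1/90
a3: after 2 affine steps, its disk has center (9/20, -9/40), radius 1/100
a4: after 2 affine steps, its disk has center (1/2, -11/40), radius 1/120
a2: after 1 affine step, its disk has center (1/4, 1/2), radius 1/12

a1: center (9/20, -1/4), radius 1/90; a2: center (1/4, 1/2), radius 1/12; a3: center (9/20, -9/40), radius 1/100; a4: center (1/2, -11/40), radius 1/120


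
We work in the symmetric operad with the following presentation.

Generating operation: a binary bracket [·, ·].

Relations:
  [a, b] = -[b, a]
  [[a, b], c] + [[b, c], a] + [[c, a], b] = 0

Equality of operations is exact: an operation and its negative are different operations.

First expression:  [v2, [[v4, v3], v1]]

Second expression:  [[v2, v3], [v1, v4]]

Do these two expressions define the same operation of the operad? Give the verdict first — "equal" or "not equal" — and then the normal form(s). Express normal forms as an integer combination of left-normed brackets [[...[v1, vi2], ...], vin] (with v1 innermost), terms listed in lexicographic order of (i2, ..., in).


Normal form of the first expression: -[[[v1, v3], v4], v2] + [[[v1, v4], v3], v2]
Normal form of the second expression: -[[[v1, v4], v2], v3] + [[[v1, v4], v3], v2]
The forms do not match — not equal.

not equal — first -[[[v1, v3], v4], v2] + [[[v1, v4], v3], v2], second -[[[v1, v4], v2], v3] + [[[v1, v4], v3], v2]


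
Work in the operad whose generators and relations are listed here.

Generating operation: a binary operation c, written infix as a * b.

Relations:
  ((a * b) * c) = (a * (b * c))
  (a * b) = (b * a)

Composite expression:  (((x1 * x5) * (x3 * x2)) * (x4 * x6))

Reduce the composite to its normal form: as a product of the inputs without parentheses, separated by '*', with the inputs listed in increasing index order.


x1 * x2 * x3 * x4 * x5 * x6

Both nesting and order wash out for c; what remains is which x's occur.
(x1 * x5) collapses to x1 * x5
(x3 * x2) collapses to x3 * x2
((x1 * x5) * (x3 * x2)) collapses to x1 * x5 * x3 * x2
(x4 * x6) collapses to x4 * x6
(((x1 * x5) * (x3 * x2)) * (x4 * x6)) collapses to x1 * x5 * x3 * x2 * x4 * x6
sorting the factors by input index: x1 * x2 * x3 * x4 * x5 * x6


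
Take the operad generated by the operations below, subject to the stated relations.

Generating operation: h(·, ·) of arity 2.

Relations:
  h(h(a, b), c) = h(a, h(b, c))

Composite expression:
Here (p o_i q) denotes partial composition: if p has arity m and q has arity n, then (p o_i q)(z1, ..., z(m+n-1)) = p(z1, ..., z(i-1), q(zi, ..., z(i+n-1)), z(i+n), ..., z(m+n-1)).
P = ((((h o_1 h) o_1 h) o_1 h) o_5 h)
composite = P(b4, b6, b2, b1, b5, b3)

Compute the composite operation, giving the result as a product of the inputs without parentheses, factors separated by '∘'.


Under associativity of h, the answer is the b's in reading order.
h(b4, b6) spells out as b4 ∘ b6
h(h(b4, b6), b2) spells out as b4 ∘ b6 ∘ b2
h(h(h(b4, b6), b2), b1) spells out as b4 ∘ b6 ∘ b2 ∘ b1
h(b5, b3) spells out as b5 ∘ b3
h(h(h(h(b4, b6), b2), b1), h(b5, b3)) spells out as b4 ∘ b6 ∘ b2 ∘ b1 ∘ b5 ∘ b3

b4 ∘ b6 ∘ b2 ∘ b1 ∘ b5 ∘ b3


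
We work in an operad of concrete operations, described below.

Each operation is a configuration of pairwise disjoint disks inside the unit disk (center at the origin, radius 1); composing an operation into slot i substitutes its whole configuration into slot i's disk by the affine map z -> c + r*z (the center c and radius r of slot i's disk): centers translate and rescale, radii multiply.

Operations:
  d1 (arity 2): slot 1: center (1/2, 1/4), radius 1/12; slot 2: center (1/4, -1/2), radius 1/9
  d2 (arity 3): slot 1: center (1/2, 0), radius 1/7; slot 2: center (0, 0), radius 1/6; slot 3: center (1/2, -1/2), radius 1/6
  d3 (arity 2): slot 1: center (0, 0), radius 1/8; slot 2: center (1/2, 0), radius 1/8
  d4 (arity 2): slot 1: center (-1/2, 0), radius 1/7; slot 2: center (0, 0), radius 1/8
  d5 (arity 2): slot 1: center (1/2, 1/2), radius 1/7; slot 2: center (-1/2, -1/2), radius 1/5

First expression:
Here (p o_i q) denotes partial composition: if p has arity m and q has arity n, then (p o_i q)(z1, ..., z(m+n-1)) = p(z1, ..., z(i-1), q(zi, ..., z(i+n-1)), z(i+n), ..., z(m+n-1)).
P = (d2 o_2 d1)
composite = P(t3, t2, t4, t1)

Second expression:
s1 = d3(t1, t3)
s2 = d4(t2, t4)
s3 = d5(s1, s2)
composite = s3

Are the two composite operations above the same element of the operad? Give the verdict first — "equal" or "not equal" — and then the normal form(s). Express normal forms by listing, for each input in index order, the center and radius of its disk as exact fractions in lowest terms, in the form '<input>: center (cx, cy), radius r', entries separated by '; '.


not equal; first: t1: center (1/2, -1/2), radius 1/6; t2: center (1/12, 1/24), radius 1/72; t3: center (1/2, 0), radius 1/7; t4: center (1/24, -1/12), radius 1/54; second: t1: center (1/2, 1/2), radius 1/56; t2: center (-3/5, -1/2), radius 1/35; t3: center (4/7, 1/2), radius 1/56; t4: center (-1/2, -1/2), radius 1/40


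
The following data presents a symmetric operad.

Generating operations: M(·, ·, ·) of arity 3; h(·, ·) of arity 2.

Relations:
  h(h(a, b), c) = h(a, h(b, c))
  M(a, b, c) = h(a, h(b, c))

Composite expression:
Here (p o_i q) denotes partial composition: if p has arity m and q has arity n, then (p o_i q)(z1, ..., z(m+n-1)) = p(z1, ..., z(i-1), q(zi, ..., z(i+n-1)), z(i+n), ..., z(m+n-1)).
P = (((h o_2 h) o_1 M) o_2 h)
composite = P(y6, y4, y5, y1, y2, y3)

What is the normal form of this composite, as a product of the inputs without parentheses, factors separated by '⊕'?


y6 ⊕ y4 ⊕ y5 ⊕ y1 ⊕ y2 ⊕ y3

Key point: h is associative — brackets drop, the y-order remains.
h(y4, y5) unparenthesizes to y4 ⊕ y5
M(y6, h(y4, y5), y1) unparenthesizes to y6 ⊕ y4 ⊕ y5 ⊕ y1
h(y2, y3) unparenthesizes to y2 ⊕ y3
h(M(y6, h(y4, y5), y1), h(y2, y3)) unparenthesizes to y6 ⊕ y4 ⊕ y5 ⊕ y1 ⊕ y2 ⊕ y3


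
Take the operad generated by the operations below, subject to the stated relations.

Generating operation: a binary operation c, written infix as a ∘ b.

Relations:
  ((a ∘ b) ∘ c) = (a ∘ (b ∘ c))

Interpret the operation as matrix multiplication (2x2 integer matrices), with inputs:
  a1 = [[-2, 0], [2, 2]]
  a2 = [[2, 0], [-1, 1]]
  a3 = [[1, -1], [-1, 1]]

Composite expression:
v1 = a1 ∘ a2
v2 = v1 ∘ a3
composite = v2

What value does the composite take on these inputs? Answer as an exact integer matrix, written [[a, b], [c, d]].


(a1 ∘ a2) = [[-4, 0], [2, 2]]
((a1 ∘ a2) ∘ a3) = [[-4, 4], [0, 0]]

[[-4, 4], [0, 0]]


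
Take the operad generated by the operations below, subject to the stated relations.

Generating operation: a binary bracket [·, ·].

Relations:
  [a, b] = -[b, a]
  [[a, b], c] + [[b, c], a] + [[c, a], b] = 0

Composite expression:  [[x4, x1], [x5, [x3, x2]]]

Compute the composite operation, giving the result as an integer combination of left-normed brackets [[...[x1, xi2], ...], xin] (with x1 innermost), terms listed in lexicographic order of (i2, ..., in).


-[[[[x1, x4], x2], x3], x5] + [[[[x1, x4], x3], x2], x5] + [[[[x1, x4], x5], x2], x3] - [[[[x1, x4], x5], x3], x2]

Expand each bracket as ab - ba; the x1-initial words give the coefficients.
Composite bracket: [[x4, x1], [x5, [x3, x2]]]
Applying ab - ba throughout gives 16 signed words (2^4 = 16).
Words beginning with x1 determine it all:
  from x1x4x2x3x5, sign -1: term -[[[[x1, x4], x2], x3], x5]
  from x1x4x3x2x5, sign +1: term +[[[[x1, x4], x3], x2], x5]
  from x1x4x5x2x3, sign +1: term +[[[[x1, x4], x5], x2], x3]
  from x1x4x5x3x2, sign -1: term -[[[[x1, x4], x5], x3], x2]


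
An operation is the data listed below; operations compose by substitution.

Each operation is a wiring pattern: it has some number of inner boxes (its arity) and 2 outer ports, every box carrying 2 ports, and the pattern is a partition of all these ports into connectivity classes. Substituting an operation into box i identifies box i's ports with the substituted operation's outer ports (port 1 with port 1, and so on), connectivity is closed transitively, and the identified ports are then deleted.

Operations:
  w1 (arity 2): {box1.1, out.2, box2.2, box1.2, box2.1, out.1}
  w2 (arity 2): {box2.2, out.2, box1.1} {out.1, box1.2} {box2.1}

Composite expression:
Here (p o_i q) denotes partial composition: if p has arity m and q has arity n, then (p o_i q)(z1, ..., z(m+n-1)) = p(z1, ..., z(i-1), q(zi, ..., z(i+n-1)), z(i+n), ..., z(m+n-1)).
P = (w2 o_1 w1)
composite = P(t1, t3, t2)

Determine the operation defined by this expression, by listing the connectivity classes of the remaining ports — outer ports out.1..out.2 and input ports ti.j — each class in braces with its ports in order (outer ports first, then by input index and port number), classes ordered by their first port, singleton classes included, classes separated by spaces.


{out.1, out.2, t1.1, t1.2, t2.2, t3.1, t3.2} {t2.1}


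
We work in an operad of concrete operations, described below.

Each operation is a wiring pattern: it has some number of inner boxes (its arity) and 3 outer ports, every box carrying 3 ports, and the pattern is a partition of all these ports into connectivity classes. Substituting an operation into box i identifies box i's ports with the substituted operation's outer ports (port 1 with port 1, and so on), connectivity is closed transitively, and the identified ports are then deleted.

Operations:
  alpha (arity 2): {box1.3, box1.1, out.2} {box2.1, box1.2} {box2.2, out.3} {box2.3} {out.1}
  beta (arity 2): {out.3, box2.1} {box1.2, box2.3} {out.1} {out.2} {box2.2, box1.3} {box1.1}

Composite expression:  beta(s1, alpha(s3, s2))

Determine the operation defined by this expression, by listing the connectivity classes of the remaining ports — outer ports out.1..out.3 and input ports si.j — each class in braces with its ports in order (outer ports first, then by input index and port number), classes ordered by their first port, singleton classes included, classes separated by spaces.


Substituting into beta glues patterns; closure does the rest.
the subtree at alpha composes to {out.1} {out.2, s3.1, s3.3} {out.3, s2.2} {s2.1, s3.2} {s2.3} on (s3, s2); out.j = own outer ports
the subtree at beta composes to {out.1} {out.2} {out.3} {s1.1} {s1.2, s2.2} {s1.3, s3.1, s3.3} {s2.1, s3.2} {s2.3} on (s1, s3, s2); out.j = own outer ports

{out.1} {out.2} {out.3} {s1.1} {s1.2, s2.2} {s1.3, s3.1, s3.3} {s2.1, s3.2} {s2.3}


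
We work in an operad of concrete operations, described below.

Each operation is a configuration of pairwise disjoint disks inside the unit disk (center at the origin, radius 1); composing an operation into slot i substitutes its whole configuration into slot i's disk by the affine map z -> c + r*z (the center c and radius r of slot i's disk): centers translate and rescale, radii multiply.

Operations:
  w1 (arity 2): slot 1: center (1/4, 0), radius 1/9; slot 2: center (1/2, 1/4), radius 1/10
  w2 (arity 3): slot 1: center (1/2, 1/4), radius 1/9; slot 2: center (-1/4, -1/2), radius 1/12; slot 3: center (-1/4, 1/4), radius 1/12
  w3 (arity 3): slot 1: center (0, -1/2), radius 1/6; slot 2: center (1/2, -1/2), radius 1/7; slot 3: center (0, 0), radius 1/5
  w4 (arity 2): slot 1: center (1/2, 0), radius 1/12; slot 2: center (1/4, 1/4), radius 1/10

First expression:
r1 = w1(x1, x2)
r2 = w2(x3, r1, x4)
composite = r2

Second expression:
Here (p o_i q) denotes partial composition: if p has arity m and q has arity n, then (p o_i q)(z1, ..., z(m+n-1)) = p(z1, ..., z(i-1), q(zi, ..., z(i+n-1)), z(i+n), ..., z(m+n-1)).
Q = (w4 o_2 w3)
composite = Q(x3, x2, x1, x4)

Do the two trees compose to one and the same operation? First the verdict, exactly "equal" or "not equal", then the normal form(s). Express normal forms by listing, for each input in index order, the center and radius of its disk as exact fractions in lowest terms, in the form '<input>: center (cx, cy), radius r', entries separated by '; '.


Normal form of the first expression: x1: center (-11/48, -1/2), radius 1/108; x2: center (-5/24, -23/48), radius 1/120; x3: center (1/2, 1/4), radius 1/9; x4: center (-1/4, 1/4), radius 1/12
Normal form of the second expression: x1: center (3/10, 1/5), radius 1/70; x2: center (1/4, 1/5), radius 1/60; x3: center (1/2, 0), radius 1/12; x4: center (1/4, 1/4), radius 1/50
Distinct normal forms: not equal.

not equal; first: x1: center (-11/48, -1/2), radius 1/108; x2: center (-5/24, -23/48), radius 1/120; x3: center (1/2, 1/4), radius 1/9; x4: center (-1/4, 1/4), radius 1/12; second: x1: center (3/10, 1/5), radius 1/70; x2: center (1/4, 1/5), radius 1/60; x3: center (1/2, 0), radius 1/12; x4: center (1/4, 1/4), radius 1/50


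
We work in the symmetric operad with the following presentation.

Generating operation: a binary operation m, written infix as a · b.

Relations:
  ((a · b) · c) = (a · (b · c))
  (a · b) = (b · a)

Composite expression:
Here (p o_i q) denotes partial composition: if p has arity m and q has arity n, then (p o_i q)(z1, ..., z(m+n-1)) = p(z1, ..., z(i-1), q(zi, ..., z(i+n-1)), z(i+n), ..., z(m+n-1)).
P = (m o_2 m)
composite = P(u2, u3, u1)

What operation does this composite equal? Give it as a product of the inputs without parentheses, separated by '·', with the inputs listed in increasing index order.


u1 · u2 · u3


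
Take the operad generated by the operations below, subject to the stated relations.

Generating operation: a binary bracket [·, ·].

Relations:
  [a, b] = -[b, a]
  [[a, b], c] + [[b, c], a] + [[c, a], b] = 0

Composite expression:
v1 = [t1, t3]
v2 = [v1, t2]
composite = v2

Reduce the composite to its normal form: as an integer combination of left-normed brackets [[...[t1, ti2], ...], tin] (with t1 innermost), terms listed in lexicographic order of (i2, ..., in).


[[t1, t3], t2]

Left-normed coefficients sit on the t1-initial expansion words.
Composite bracket: [[t1, t3], t2]
The bracket unfolds into 4 signed words via [a, b] = ab - ba (2^2 = 4).
Only words starting with t1 matter:
  the word t1t3t2 carries sign +1 and contributes +[[t1, t3], t2]


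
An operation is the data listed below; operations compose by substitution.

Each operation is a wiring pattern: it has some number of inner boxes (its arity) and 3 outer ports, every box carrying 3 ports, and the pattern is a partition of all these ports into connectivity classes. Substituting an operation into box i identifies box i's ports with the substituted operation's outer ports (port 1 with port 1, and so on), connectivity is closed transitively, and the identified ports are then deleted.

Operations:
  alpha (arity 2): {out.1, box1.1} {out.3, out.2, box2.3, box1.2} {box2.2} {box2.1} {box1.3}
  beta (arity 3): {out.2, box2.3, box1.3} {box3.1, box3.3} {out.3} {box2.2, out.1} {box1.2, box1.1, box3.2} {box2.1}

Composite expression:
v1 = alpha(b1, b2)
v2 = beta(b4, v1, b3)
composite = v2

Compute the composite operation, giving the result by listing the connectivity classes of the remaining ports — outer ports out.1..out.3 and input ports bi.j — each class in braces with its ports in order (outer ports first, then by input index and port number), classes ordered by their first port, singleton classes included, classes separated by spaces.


{out.1, out.2, b1.2, b2.3, b4.3} {out.3} {b1.1} {b1.3} {b2.1} {b2.2} {b3.1, b3.3} {b3.2, b4.1, b4.2}


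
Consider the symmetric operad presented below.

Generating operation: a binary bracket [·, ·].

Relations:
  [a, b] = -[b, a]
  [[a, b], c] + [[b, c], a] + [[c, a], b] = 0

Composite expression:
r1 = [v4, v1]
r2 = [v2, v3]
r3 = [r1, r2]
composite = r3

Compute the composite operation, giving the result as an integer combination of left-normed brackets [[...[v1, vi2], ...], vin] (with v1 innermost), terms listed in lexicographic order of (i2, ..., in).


-[[[v1, v4], v2], v3] + [[[v1, v4], v3], v2]

Skip Jacobi rewriting: expand, keep v1-initial words, read off terms.
Composite bracket: [[v4, v1], [v2, v3]]
Expanding via [a, b] = ab - ba: 8 signed words (2^3 = 8).
Coefficients come from the v1-initial words:
  v1v4v2v3 appears with sign -1, giving the term -[[[v1, v4], v2], v3]
  v1v4v3v2 appears with sign +1, giving the term +[[[v1, v4], v3], v2]


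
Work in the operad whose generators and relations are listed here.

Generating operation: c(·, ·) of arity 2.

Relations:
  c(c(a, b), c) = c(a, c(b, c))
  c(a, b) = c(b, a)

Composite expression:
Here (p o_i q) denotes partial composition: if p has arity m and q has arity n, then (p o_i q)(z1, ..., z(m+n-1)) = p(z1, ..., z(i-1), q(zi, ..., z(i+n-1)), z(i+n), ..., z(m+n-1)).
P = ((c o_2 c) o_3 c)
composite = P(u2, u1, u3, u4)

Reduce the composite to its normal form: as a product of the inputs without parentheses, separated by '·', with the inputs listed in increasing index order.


Key point: c commutes, so take the u-inputs in any fixed order.
c(u3, u4) reduces to u3 · u4
c(u1, c(u3, u4)) reduces to u1 · u3 · u4
c(u2, c(u1, c(u3, u4))) reduces to u2 · u1 · u3 · u4
putting the inputs in ascending order: u1 · u2 · u3 · u4

u1 · u2 · u3 · u4


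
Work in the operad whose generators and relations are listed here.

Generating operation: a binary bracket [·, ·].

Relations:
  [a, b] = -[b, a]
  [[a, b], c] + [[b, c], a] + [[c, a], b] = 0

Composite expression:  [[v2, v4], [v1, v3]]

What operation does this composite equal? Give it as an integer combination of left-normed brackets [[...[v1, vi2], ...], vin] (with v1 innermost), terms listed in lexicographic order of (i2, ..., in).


-[[[v1, v3], v2], v4] + [[[v1, v3], v4], v2]

In the tensor algebra, words opening v1 carry the v1-anchored form.
Composite bracket: [[v2, v4], [v1, v3]]
The bracket unfolds into 8 signed words via [a, b] = ab - ba (2^3 = 8).
Coefficients come from the v1-initial words:
  sign of v1v3v2v4 is -1, so it contributes -[[[v1, v3], v2], v4]
  sign of v1v3v4v2 is +1, so it contributes +[[[v1, v3], v4], v2]


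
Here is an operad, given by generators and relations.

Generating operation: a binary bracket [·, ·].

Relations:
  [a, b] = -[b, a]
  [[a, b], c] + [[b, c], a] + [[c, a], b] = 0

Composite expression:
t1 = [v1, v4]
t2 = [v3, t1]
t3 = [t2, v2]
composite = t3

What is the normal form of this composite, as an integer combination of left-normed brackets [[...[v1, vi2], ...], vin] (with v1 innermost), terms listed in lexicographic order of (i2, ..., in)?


-[[[v1, v4], v3], v2]

In the tensor algebra, words opening v1 carry the v1-anchored form.
Composite bracket: [[v3, [v1, v4]], v2]
Each bracket splits as ab - ba, giving 8 signed words (2^3 = 8).
Coefficients come from the v1-initial words:
  word v1v4v3v2 has sign -1, contributing -[[[v1, v4], v3], v2]


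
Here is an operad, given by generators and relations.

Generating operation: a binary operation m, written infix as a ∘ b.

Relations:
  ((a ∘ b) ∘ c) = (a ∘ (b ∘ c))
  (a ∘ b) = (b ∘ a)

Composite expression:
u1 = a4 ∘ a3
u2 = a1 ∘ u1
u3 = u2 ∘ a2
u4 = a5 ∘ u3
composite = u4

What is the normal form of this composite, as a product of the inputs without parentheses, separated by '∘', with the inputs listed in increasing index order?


a1 ∘ a2 ∘ a3 ∘ a4 ∘ a5

Both nesting and order wash out for m; what remains is which a's occur.
(a4 ∘ a3) reduces to a4 ∘ a3
(a1 ∘ (a4 ∘ a3)) reduces to a1 ∘ a4 ∘ a3
((a1 ∘ (a4 ∘ a3)) ∘ a2) reduces to a1 ∘ a4 ∘ a3 ∘ a2
(a5 ∘ ((a1 ∘ (a4 ∘ a3)) ∘ a2)) reduces to a5 ∘ a1 ∘ a4 ∘ a3 ∘ a2
sorting the factors by input index: a1 ∘ a2 ∘ a3 ∘ a4 ∘ a5


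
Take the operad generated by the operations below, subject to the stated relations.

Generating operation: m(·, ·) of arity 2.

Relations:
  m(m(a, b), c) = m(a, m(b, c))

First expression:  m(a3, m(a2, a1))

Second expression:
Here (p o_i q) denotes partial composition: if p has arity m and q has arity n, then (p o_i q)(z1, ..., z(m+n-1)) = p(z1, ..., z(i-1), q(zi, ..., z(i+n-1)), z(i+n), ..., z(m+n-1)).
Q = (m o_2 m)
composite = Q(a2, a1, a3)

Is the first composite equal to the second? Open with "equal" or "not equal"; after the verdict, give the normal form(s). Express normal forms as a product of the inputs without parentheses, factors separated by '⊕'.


The first expression, normalized: a3 ⊕ a2 ⊕ a1
The second expression, normalized: a2 ⊕ a1 ⊕ a3
Different reductions; not equal.

not equal; first: a3 ⊕ a2 ⊕ a1; second: a2 ⊕ a1 ⊕ a3


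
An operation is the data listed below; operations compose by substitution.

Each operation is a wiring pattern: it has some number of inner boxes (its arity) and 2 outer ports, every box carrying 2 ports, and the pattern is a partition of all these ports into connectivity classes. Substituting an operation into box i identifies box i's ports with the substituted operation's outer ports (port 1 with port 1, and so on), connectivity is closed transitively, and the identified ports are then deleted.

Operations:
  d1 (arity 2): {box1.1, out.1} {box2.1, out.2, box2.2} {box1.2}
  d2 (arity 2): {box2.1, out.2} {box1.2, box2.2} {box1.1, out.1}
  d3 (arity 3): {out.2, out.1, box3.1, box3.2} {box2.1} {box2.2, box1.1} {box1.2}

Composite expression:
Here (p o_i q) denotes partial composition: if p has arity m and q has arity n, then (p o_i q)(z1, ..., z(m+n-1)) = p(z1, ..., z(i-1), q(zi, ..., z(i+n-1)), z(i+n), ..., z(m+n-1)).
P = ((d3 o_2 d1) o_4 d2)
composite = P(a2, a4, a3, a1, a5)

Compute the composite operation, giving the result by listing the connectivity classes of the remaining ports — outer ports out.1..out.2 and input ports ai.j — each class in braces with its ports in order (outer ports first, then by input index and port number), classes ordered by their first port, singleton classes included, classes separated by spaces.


{out.1, out.2, a1.1, a5.1} {a1.2, a5.2} {a2.1, a3.1, a3.2} {a2.2} {a4.1} {a4.2}

Reachability decides: close wires over d3-identified ports.
d1 over (a4, a3) gives {out.1, a4.1} {out.2, a3.1, a3.2} {a4.2}, out.j being that stage's outer ports
d2 over (a1, a5) gives {out.1, a1.1} {out.2, a5.1} {a1.2, a5.2}, out.j being that stage's outer ports
d3 over (a2, a4, a3, a1, a5) gives {out.1, out.2, a1.1, a5.1} {a1.2, a5.2} {a2.1, a3.1, a3.2} {a2.2} {a4.1} {a4.2}, out.j being that stage's outer ports


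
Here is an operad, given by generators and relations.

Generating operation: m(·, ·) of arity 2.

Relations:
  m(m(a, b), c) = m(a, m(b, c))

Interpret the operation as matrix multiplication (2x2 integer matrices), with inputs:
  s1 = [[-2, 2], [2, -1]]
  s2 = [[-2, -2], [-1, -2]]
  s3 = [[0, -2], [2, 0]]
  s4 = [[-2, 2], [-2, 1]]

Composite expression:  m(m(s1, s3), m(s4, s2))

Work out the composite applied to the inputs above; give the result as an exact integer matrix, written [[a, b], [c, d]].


[[20, 8], [-16, -8]]

m(s1, s3) = [[4, 4], [-2, -4]]
m(s4, s2) = [[2, 0], [3, 2]]
m(m(s1, s3), m(s4, s2)) = [[20, 8], [-16, -8]]


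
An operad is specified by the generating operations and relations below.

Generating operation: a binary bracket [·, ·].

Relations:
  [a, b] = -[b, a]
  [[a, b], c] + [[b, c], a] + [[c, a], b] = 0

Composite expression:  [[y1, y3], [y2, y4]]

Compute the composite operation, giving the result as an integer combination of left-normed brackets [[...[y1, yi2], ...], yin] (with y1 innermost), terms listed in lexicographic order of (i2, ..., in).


Antisymmetry and Jacobi reduce to y1-anchored left-normed brackets.
Composite bracket: [[y1, y3], [y2, y4]]
Full expansion: 8 signed words from ab - ba (2^3 = 8).
Collect the words opening with y1:
  y1y3y2y4 (sign +1) contributes +[[[y1, y3], y2], y4]
  y1y3y4y2 (sign -1) contributes -[[[y1, y3], y4], y2]

[[[y1, y3], y2], y4] - [[[y1, y3], y4], y2]


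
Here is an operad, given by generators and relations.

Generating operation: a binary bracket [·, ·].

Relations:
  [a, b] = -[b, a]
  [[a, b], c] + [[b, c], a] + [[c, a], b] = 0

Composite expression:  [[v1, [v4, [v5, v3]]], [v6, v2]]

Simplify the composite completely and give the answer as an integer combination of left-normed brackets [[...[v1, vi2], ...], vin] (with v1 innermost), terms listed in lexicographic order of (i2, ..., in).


-[[[[[v1, v3], v5], v4], v2], v6] + [[[[[v1, v3], v5], v4], v6], v2] + [[[[[v1, v4], v3], v5], v2], v6] - [[[[[v1, v4], v3], v5], v6], v2] - [[[[[v1, v4], v5], v3], v2], v6] + [[[[[v1, v4], v5], v3], v6], v2] + [[[[[v1, v5], v3], v4], v2], v6] - [[[[[v1, v5], v3], v4], v6], v2]

Antisymmetry and Jacobi reduce to v1-anchored left-normed brackets.
Composite bracket: [[v1, [v4, [v5, v3]]], [v6, v2]]
Full expansion: 32 signed words from ab - ba (2^5 = 32).
Keep just the words that open with v1:
  v1v3v5v4v2v6 (sign -1) contributes -[[[[[v1, v3], v5], v4], v2], v6]
  v1v3v5v4v6v2 (sign +1) contributes +[[[[[v1, v3], v5], v4], v6], v2]
  v1v4v3v5v2v6 (sign +1) contributes +[[[[[v1, v4], v3], v5], v2], v6]
  v1v4v3v5v6v2 (sign -1) contributes -[[[[[v1, v4], v3], v5], v6], v2]
  v1v4v5v3v2v6 (sign -1) contributes -[[[[[v1, v4], v5], v3], v2], v6]
  v1v4v5v3v6v2 (sign +1) contributes +[[[[[v1, v4], v5], v3], v6], v2]
  v1v5v3v4v2v6 (sign +1) contributes +[[[[[v1, v5], v3], v4], v2], v6]
  v1v5v3v4v6v2 (sign -1) contributes -[[[[[v1, v5], v3], v4], v6], v2]


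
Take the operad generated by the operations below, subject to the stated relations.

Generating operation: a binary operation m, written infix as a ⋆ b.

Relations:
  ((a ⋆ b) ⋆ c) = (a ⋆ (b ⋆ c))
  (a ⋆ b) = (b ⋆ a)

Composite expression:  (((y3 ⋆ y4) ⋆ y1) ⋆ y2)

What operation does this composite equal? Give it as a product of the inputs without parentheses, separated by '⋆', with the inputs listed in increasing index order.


y1 ⋆ y2 ⋆ y3 ⋆ y4


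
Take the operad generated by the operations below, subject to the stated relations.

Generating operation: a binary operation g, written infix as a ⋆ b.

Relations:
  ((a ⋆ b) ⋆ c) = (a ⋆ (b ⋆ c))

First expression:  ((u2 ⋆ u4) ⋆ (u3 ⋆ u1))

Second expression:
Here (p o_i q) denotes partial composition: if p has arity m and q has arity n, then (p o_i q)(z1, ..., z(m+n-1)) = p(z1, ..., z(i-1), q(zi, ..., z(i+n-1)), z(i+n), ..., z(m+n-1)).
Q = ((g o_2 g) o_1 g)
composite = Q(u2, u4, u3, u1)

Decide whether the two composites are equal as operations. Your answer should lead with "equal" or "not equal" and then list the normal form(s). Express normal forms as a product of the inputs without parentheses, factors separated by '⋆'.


equal: each reduces to u2 ⋆ u4 ⋆ u3 ⋆ u1

The first expression reduces to u2 ⋆ u4 ⋆ u3 ⋆ u1
The second expression reduces to u2 ⋆ u4 ⋆ u3 ⋆ u1
Same normal form: equal.


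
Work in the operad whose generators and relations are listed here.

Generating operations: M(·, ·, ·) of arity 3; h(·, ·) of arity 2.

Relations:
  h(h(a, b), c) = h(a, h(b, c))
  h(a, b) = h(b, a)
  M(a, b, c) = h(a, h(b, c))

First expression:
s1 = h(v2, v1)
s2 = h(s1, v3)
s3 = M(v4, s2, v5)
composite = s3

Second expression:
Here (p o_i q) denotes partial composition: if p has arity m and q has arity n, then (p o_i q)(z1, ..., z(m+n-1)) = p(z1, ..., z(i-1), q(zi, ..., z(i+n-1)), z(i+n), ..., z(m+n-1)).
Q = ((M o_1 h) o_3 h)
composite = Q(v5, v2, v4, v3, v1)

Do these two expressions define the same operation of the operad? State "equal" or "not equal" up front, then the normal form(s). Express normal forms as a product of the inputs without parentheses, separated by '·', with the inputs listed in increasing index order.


Reducing the first expression gives v1 · v2 · v3 · v4 · v5
Reducing the second expression gives v1 · v2 · v3 · v4 · v5
Identical normal forms: equal.

equal; the common form is v1 · v2 · v3 · v4 · v5


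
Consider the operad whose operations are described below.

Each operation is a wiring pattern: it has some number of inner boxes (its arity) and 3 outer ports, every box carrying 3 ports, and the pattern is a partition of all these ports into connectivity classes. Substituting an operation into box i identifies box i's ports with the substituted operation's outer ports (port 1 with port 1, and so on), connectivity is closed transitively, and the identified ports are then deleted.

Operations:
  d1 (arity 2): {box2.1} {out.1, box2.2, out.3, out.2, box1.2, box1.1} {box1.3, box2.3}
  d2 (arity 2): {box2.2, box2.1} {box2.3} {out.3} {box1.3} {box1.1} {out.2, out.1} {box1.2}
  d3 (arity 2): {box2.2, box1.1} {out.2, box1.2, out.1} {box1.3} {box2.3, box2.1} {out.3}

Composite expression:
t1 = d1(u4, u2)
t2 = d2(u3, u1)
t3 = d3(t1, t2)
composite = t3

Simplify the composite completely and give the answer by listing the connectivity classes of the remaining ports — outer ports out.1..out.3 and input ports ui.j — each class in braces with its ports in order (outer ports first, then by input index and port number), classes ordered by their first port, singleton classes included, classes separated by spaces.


{out.1, out.2, u2.2, u4.1, u4.2} {out.3} {u1.1, u1.2} {u1.3} {u2.1} {u2.3, u4.3} {u3.1} {u3.2} {u3.3}


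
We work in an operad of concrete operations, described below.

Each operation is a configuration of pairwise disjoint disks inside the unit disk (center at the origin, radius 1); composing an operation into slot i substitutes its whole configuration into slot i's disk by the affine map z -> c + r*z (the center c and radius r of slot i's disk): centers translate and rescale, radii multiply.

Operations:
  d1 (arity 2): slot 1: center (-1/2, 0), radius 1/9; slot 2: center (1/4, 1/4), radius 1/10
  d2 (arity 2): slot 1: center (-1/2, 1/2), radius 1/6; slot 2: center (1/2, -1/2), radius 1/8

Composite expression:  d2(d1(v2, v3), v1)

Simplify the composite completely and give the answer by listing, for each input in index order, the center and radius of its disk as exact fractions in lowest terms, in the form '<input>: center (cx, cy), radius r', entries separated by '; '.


v1: center (1/2, -1/2), radius 1/8; v2: center (-7/12, 1/2), radius 1/54; v3: center (-11/24, 13/24), radius 1/60

Below d2, radii multiply path by path; the v-disk centers shift.
for v2, the 2-step affine chain lands on center (-7/12, 1/2), radius 1/54
for v3, the 2-step affine chain lands on center (-11/24, 13/24), radius 1/60
for v1, the 1-step affine chain lands on center (1/2, -1/2), radius 1/8


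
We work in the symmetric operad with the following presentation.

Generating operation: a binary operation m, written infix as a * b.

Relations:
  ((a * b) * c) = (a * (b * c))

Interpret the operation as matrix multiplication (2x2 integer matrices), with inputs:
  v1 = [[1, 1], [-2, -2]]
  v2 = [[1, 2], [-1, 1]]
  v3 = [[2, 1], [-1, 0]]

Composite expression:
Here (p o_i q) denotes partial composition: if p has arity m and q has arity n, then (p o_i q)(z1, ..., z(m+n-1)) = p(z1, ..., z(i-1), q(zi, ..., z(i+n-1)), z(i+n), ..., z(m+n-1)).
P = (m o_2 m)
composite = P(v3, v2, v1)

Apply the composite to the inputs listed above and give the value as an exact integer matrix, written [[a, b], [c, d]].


[[-9, -9], [3, 3]]

(v2 * v1) = [[-3, -3], [-3, -3]]
(v3 * (v2 * v1)) = [[-9, -9], [3, 3]]


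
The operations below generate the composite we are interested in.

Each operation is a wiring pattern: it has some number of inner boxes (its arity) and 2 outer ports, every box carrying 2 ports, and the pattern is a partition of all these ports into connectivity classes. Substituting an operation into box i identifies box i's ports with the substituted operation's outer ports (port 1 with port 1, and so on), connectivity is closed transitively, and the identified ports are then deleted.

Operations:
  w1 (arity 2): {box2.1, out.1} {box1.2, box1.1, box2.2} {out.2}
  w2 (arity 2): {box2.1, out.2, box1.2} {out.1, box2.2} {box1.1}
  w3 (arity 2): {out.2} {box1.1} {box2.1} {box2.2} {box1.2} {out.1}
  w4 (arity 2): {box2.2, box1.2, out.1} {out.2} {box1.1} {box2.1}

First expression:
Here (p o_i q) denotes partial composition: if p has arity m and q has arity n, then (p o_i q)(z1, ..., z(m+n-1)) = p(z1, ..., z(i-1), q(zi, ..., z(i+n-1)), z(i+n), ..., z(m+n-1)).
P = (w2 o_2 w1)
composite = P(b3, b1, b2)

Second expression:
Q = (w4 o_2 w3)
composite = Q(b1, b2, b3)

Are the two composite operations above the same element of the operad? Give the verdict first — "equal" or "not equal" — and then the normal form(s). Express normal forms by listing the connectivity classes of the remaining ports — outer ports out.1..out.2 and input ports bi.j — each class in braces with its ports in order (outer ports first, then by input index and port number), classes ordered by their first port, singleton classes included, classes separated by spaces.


not equal: they reduce to {out.1} {out.2, b2.1, b3.2} {b1.1, b1.2, b2.2} {b3.1} and {out.1, b1.2} {out.2} {b1.1} {b2.1} {b2.2} {b3.1} {b3.2}

Reducing the first expression gives {out.1} {out.2, b2.1, b3.2} {b1.1, b1.2, b2.2} {b3.1}
Reducing the second expression gives {out.1, b1.2} {out.2} {b1.1} {b2.1} {b2.2} {b3.1} {b3.2}
They disagree, so not equal.
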